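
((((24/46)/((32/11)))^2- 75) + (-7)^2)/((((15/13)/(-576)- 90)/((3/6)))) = 34287513/237674410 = 0.14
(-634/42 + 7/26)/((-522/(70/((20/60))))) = 40475/6786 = 5.96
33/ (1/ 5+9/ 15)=165/ 4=41.25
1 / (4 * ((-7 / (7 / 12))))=-1 / 48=-0.02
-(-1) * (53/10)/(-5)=-53/50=-1.06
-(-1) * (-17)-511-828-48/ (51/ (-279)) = -18588/ 17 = -1093.41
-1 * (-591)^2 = -349281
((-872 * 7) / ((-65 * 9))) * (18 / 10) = 6104 / 325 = 18.78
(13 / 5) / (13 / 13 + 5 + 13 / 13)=13 / 35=0.37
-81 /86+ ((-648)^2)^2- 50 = 15163465748195 /86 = 176319369165.06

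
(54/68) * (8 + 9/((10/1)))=7.07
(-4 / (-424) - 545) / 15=-57769 / 1590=-36.33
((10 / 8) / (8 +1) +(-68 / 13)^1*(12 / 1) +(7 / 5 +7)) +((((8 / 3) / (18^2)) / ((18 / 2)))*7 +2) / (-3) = -93650251 / 1705860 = -54.90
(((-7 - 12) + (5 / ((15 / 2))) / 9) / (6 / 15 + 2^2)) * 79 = -201845 / 594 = -339.81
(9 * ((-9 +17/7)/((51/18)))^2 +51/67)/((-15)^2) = 0.22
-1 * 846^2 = -715716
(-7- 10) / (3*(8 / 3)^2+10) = -51 / 94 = -0.54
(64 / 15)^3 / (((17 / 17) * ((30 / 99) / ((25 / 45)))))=1441792 / 10125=142.40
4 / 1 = 4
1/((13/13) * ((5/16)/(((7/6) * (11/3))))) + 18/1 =1426/45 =31.69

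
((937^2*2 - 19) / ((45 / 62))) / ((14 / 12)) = 217733956 / 105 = 2073656.72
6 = 6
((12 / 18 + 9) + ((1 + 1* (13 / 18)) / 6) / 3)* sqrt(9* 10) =3163* sqrt(10) / 108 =92.61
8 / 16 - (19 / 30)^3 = 6641 / 27000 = 0.25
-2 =-2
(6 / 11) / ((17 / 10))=60 / 187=0.32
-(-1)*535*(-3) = -1605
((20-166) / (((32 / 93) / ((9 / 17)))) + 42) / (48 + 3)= -3.58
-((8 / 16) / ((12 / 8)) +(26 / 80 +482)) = -57919 / 120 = -482.66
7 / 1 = 7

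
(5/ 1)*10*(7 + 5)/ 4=150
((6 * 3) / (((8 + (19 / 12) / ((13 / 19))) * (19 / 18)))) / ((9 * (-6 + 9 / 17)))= -31824 / 947701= -0.03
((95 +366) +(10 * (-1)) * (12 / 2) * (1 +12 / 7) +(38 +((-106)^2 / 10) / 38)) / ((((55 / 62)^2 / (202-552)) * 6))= -27108.98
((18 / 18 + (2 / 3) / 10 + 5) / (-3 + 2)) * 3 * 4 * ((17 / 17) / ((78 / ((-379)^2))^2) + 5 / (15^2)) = -246887451.48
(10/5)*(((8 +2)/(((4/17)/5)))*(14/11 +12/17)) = 9250/11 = 840.91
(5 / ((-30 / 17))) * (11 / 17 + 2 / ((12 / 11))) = -253 / 36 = -7.03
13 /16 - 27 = -419 /16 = -26.19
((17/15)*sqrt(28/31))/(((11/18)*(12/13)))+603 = 221*sqrt(217)/1705+603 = 604.91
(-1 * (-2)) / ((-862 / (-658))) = 658 / 431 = 1.53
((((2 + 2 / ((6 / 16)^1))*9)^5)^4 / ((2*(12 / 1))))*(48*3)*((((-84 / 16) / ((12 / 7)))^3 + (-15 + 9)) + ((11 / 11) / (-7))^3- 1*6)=-206155000899876761205355335925311540079104 / 343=-601034988046287933543310000000000000000.00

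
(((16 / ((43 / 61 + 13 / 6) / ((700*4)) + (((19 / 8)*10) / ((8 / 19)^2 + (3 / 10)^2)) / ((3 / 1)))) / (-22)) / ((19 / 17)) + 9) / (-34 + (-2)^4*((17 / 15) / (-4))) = -8243703458400285 / 35381630263641398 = -0.23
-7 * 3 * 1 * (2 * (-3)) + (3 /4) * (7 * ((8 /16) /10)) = 126.26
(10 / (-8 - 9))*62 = -36.47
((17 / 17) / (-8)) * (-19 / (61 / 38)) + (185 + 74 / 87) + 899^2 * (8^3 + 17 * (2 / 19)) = 167481739019153 / 403332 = 415245353.75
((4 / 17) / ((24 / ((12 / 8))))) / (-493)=-1 / 33524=-0.00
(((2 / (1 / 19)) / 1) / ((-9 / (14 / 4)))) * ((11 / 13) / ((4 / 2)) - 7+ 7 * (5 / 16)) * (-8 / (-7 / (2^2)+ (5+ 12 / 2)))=-242858 / 4329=-56.10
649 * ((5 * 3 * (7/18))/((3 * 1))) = 22715/18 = 1261.94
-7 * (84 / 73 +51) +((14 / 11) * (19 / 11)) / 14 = -364.90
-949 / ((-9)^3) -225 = -223.70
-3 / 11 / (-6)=1 / 22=0.05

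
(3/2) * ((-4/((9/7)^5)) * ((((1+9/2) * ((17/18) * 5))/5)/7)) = -448987/354294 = -1.27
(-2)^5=-32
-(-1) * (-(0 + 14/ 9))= -1.56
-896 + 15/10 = -1789/2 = -894.50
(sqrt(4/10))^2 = 2/5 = 0.40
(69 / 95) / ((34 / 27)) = 1863 / 3230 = 0.58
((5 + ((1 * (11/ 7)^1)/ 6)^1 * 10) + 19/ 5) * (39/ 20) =15587/ 700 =22.27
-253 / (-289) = 253 / 289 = 0.88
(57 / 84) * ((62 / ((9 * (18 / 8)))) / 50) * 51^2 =170221 / 1575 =108.08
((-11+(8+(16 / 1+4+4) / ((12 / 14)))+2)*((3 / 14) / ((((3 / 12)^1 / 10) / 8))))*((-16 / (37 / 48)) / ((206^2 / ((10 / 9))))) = -2764800 / 2747731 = -1.01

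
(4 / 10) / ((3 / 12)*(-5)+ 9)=8 / 155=0.05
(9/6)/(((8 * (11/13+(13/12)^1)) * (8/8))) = 117/1204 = 0.10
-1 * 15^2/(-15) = 15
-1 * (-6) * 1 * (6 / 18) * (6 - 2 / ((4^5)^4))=3298534883327 / 274877906944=12.00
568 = 568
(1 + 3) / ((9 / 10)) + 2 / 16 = 329 / 72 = 4.57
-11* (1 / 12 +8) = -1067 / 12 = -88.92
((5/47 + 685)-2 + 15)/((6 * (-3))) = -10937/282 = -38.78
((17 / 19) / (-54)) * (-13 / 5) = 221 / 5130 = 0.04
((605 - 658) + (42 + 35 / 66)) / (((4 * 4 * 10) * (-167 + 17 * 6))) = 691 / 686400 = 0.00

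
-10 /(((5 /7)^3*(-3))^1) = 686 /75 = 9.15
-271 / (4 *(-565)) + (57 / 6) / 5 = 913 / 452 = 2.02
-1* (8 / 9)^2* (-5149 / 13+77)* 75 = 6636800 / 351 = 18908.26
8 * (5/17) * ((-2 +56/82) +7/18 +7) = 89620/6273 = 14.29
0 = 0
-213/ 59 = -3.61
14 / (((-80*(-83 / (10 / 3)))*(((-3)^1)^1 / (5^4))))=-4375 / 2988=-1.46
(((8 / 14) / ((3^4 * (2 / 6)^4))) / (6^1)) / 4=1 / 42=0.02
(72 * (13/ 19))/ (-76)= -0.65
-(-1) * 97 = 97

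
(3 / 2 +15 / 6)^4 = 256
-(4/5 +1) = -9/5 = -1.80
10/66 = 5/33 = 0.15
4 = 4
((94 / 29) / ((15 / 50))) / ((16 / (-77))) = -18095 / 348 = -52.00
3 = 3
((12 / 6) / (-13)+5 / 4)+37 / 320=5041 / 4160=1.21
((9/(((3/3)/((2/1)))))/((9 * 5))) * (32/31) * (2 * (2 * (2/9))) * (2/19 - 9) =-86528/26505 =-3.26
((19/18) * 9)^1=19/2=9.50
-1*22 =-22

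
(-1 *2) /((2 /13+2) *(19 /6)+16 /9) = -117 /503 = -0.23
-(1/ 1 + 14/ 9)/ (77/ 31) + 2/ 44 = -1363/ 1386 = -0.98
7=7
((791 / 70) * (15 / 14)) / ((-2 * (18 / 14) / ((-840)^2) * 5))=-664440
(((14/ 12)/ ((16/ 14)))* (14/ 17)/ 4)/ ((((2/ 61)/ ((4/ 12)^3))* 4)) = 0.06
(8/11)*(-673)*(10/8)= -6730/11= -611.82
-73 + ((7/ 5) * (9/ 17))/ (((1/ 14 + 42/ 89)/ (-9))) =-4907267/ 57545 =-85.28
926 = 926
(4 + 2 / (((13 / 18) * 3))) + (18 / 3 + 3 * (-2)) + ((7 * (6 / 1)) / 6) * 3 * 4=1156 / 13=88.92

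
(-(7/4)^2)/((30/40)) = -49/12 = -4.08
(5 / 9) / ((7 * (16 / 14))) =5 / 72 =0.07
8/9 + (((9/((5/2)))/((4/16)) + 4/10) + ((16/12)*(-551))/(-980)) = 36247/2205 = 16.44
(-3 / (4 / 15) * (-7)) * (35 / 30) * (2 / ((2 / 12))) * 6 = 6615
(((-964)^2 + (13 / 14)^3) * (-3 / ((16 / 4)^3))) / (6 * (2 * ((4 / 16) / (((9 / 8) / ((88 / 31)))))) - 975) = 711447327459 / 15800347136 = 45.03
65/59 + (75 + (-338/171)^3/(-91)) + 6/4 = 320859025481/4130174286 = 77.69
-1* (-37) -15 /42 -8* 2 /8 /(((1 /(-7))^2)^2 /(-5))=336653 /14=24046.64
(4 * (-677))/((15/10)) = -5416/3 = -1805.33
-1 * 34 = -34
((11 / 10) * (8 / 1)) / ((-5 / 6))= -264 / 25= -10.56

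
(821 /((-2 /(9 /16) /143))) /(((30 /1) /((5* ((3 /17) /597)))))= -352209 /216512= -1.63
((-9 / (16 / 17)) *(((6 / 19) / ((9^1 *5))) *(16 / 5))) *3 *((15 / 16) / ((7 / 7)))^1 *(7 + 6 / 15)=-16983 / 3800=-4.47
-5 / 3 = -1.67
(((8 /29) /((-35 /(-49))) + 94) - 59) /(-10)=-5131 /1450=-3.54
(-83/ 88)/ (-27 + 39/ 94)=0.04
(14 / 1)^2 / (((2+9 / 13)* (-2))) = -36.40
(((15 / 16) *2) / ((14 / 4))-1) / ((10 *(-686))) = 13 / 192080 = 0.00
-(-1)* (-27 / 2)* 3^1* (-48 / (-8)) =-243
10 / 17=0.59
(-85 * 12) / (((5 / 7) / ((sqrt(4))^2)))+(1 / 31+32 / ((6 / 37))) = -512861 / 93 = -5514.63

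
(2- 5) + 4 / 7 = -17 / 7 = -2.43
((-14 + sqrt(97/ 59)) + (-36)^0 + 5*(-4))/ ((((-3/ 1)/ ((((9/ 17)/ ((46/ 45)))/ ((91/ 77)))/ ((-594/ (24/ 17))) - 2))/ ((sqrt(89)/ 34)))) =86456*sqrt(89)*(-1947 + sqrt(5723))/ 260010699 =-5.87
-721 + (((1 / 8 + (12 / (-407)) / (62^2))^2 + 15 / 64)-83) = -122957940634520 / 152980330129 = -803.75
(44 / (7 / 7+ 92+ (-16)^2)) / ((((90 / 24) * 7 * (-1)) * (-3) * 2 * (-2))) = -44 / 109935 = -0.00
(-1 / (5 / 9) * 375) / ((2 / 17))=-11475 / 2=-5737.50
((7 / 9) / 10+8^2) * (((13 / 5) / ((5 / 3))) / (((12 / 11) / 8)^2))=5375.70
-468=-468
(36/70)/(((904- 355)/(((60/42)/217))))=4/648613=0.00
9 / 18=1 / 2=0.50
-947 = -947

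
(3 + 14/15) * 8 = 472/15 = 31.47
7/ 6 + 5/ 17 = 149/ 102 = 1.46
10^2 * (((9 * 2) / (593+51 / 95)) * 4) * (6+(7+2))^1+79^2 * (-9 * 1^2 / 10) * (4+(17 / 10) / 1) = -89750639169 / 2819300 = -31834.37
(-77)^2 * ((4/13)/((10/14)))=166012/65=2554.03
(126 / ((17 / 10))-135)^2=1071225 / 289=3706.66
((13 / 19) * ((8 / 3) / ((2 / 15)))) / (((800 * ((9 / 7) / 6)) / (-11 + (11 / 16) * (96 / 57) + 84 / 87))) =-445081 / 628140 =-0.71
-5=-5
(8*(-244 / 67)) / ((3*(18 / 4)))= -3904 / 1809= -2.16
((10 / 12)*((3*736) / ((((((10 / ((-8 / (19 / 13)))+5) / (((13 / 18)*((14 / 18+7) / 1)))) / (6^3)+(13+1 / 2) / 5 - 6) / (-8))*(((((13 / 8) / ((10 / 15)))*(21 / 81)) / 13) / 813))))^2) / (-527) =-289516824409278857084928000 / 22809555950423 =-12692786525022.63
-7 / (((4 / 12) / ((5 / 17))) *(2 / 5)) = -15.44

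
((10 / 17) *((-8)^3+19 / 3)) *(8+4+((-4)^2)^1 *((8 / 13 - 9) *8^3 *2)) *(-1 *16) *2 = -1307466377.07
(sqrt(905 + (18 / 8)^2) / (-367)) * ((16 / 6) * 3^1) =-2 * sqrt(14561) / 367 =-0.66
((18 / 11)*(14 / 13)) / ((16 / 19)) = 1197 / 572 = 2.09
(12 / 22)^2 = 0.30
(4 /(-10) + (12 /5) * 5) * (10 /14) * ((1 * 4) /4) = 58 /7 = 8.29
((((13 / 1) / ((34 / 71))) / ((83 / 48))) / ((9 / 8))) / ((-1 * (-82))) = 29536 / 173553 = 0.17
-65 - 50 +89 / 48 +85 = -1351 / 48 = -28.15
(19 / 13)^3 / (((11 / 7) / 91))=336091 / 1859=180.79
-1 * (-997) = 997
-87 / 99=-29 / 33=-0.88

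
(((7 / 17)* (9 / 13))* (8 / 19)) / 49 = 72 / 29393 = 0.00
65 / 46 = 1.41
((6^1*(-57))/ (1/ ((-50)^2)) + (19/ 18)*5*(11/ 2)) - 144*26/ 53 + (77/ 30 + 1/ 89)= -725979443761/ 849060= -855039.04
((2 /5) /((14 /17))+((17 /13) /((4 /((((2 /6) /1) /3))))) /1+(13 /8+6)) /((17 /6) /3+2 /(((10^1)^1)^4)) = 33362125 /3868319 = 8.62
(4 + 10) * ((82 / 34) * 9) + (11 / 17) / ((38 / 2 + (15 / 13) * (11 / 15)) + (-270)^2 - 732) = 4847991515 / 15953514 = 303.88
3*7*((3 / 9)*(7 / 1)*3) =147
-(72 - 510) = 438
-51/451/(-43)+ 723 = 14021190/19393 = 723.00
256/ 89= 2.88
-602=-602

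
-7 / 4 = -1.75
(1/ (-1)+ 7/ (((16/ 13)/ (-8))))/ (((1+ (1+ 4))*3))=-31/ 12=-2.58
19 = 19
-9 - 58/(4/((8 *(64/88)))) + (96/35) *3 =-32777/385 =-85.14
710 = 710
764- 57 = 707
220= 220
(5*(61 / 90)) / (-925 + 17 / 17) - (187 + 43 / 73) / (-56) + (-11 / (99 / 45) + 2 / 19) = -35724013 / 23068584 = -1.55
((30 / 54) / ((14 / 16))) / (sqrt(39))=40 * sqrt(39) / 2457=0.10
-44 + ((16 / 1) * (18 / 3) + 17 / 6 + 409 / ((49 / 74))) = 197717 / 294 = 672.51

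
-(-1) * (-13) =-13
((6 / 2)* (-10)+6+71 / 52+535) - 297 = 11199 / 52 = 215.37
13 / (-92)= -13 / 92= -0.14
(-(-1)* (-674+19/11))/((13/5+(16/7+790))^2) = -9058875/8514088451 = -0.00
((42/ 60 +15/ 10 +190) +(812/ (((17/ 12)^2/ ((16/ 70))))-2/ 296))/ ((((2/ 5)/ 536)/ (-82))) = -334474626602/ 10693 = -31279774.30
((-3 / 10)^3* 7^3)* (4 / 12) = -3087 / 1000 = -3.09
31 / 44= 0.70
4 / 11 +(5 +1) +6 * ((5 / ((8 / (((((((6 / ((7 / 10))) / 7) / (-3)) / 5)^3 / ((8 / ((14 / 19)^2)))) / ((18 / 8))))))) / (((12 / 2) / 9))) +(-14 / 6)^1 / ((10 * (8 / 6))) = 2360155003 / 381374840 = 6.19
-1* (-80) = 80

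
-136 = -136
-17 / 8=-2.12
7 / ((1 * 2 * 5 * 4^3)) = 7 / 640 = 0.01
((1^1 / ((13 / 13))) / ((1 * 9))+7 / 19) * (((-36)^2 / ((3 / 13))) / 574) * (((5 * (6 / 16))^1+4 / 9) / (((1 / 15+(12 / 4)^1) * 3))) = 10855 / 9177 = 1.18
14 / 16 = 7 / 8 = 0.88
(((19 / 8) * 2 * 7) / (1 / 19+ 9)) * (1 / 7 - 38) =-95665 / 688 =-139.05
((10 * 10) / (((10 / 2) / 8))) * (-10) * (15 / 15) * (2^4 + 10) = -41600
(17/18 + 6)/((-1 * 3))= -125/54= -2.31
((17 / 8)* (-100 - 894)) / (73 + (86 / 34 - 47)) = -143633 / 1940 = -74.04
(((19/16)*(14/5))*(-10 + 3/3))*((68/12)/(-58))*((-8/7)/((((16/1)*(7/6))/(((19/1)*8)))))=-55233/2030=-27.21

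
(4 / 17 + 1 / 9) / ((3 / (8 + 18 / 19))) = 530 / 513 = 1.03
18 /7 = 2.57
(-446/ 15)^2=198916/ 225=884.07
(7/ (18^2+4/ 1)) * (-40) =-35/ 41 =-0.85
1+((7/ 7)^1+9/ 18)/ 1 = 5/ 2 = 2.50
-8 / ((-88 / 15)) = 15 / 11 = 1.36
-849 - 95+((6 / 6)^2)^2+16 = -927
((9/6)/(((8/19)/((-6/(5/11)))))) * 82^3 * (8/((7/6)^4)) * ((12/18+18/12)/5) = -2912241968064/60025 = -48517150.65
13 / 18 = 0.72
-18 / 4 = -9 / 2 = -4.50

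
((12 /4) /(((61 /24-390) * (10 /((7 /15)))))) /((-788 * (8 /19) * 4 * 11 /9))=3591 /16120746400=0.00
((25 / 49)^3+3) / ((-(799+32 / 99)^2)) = -3612374172 / 736721766179161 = -0.00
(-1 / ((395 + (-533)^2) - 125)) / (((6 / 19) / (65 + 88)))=-57 / 33454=-0.00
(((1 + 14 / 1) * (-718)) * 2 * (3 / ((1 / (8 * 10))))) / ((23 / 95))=-491112000 / 23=-21352695.65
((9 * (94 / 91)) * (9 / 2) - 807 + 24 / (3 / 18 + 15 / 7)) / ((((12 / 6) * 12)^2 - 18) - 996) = 1110397 / 644371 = 1.72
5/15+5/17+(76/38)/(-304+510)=3347/5253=0.64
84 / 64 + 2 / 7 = 179 / 112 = 1.60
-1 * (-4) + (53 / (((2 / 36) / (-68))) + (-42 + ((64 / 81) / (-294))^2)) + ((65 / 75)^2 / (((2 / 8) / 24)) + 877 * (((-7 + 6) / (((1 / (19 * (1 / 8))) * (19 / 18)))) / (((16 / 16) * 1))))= -947226001663469 / 14177664900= -66811.14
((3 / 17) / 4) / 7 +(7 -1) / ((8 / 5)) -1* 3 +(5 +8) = 1637 / 119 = 13.76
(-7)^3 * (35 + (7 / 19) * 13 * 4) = -352947 / 19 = -18576.16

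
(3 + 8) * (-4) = -44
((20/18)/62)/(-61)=-5/17019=-0.00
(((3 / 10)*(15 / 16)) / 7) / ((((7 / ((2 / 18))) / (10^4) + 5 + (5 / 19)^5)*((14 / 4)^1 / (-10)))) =-139280568750 / 6075617517613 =-0.02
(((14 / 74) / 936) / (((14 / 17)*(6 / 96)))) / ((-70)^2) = 17 / 21212100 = 0.00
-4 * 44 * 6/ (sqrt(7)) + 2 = 2 - 1056 * sqrt(7)/ 7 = -397.13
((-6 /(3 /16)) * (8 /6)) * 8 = -1024 /3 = -341.33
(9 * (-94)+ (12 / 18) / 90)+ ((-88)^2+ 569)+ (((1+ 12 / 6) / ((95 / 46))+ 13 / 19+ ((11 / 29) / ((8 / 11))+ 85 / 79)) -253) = 67863113423 / 9402264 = 7217.74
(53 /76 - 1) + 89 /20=394 /95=4.15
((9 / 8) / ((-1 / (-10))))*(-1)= -45 / 4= -11.25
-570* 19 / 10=-1083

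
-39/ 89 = -0.44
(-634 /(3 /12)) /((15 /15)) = -2536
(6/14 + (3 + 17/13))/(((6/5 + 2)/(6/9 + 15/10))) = 2155/672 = 3.21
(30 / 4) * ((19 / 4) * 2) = 285 / 4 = 71.25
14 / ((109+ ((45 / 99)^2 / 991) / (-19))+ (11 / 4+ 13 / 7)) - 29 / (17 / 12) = -2506877828516 / 123204103893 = -20.35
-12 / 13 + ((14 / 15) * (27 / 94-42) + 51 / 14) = -1548793 / 42770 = -36.21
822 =822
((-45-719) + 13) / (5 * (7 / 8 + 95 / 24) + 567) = -4506 / 3547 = -1.27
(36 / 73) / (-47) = -36 / 3431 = -0.01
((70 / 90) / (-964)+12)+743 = 755.00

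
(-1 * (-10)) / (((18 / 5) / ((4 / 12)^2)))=25 / 81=0.31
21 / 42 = 1 / 2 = 0.50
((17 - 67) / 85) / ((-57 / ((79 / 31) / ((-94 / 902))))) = -356290 / 1411833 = -0.25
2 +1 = 3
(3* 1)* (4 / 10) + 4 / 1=26 / 5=5.20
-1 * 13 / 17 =-13 / 17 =-0.76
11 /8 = 1.38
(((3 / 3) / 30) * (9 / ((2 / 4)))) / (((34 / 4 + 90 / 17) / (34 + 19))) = 5406 / 2345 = 2.31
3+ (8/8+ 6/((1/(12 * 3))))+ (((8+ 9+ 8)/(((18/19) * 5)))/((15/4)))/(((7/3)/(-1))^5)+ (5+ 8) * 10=5882108/16807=349.98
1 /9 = 0.11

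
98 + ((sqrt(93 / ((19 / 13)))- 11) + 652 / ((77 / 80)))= sqrt(22971) / 19 + 58859 / 77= 772.38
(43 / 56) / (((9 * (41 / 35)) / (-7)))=-1505 / 2952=-0.51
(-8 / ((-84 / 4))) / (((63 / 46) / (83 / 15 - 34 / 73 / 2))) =2135872 / 1448685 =1.47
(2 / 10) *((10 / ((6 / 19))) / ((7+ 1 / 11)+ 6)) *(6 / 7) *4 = 209 / 126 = 1.66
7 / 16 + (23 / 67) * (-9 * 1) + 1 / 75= -212153 / 80400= -2.64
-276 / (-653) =276 / 653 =0.42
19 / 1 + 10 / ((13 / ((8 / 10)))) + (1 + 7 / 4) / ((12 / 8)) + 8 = 2297 / 78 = 29.45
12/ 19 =0.63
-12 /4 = -3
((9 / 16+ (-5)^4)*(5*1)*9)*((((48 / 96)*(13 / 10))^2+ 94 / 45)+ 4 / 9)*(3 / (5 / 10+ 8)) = 319517307 / 10880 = 29367.40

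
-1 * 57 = -57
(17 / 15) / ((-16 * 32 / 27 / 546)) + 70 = 47831 / 1280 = 37.37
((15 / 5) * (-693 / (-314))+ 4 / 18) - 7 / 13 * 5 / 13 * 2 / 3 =3202351 / 477594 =6.71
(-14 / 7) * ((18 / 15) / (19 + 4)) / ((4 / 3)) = -9 / 115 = -0.08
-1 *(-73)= 73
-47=-47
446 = 446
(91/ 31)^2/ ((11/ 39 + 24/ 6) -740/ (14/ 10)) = -2260713/ 137548891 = -0.02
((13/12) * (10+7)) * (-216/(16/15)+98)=-46189/24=-1924.54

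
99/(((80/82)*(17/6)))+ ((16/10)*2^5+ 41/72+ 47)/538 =118526537/3292560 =36.00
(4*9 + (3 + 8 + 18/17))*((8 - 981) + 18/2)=-787588/17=-46328.71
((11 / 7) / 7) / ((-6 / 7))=-11 / 42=-0.26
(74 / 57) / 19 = 74 / 1083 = 0.07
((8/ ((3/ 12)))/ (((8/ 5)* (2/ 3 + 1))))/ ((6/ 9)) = 18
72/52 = 18/13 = 1.38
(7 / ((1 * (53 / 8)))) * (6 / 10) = 168 / 265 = 0.63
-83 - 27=-110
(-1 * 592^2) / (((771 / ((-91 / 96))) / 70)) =69764240 / 2313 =30161.80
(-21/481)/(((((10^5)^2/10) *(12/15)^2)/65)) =-21/4736000000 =-0.00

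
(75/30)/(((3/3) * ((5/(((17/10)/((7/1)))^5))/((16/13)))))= 1419857/2731137500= 0.00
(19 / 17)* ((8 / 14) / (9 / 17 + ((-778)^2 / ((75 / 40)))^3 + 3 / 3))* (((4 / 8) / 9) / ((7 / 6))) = 42750 / 47289263330914324385267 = 0.00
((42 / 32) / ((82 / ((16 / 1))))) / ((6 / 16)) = 28 / 41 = 0.68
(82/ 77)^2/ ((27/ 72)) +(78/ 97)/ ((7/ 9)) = 7001606/ 1725339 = 4.06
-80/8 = -10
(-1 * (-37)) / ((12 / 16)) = 148 / 3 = 49.33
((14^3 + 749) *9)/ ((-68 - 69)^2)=31437/ 18769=1.67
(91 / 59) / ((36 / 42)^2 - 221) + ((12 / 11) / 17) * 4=29731943 / 119079169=0.25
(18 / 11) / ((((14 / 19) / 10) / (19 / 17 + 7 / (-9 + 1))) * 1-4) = -2565 / 5794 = -0.44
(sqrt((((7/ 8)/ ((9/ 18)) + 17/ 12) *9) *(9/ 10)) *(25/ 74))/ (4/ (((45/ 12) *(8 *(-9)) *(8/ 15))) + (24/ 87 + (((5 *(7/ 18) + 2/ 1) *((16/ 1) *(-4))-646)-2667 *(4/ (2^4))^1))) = -3915 *sqrt(285)/ 60450748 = -0.00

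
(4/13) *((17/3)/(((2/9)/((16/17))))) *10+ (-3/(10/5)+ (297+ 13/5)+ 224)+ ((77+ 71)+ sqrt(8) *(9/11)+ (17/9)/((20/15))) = 18 *sqrt(2)/11+ 581383/780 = 747.68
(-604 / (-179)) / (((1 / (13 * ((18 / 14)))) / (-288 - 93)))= -26924508 / 1253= -21488.04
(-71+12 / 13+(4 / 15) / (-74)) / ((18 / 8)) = -31.15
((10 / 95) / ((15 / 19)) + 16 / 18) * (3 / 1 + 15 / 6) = 253 / 45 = 5.62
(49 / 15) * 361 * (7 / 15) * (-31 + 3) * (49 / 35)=-24269308 / 1125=-21572.72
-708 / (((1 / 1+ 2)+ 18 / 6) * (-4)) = 59 / 2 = 29.50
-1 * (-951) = 951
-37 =-37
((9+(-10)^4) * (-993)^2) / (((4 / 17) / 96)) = 4026700691928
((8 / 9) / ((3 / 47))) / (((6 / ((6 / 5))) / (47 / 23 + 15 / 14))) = 188564 / 21735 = 8.68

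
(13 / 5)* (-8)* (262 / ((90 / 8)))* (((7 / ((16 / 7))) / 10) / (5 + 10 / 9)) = -166894 / 6875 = -24.28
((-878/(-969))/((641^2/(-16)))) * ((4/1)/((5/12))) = -224768/663572815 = -0.00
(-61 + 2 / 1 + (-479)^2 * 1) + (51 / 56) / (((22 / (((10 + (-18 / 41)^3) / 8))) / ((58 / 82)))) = 3194225186769487 / 13925350208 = 229382.04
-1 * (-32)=32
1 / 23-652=-14995 / 23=-651.96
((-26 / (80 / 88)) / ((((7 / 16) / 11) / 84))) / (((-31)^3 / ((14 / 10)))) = 2114112 / 744775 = 2.84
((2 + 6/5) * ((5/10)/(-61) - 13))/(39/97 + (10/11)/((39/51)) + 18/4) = -352212432/51536765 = -6.83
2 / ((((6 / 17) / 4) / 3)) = 68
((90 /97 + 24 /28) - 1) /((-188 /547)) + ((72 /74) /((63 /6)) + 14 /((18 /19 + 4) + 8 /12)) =57142699 /188924960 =0.30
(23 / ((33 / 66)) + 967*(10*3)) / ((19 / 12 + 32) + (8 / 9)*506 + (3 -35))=1046016 / 16249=64.37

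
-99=-99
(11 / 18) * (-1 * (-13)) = 143 / 18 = 7.94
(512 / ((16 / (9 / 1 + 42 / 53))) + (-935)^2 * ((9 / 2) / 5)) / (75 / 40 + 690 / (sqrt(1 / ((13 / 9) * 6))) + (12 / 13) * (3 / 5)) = -9132716398260 / 19711104298681 + 864824133992000 * sqrt(78) / 19711104298681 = 387.03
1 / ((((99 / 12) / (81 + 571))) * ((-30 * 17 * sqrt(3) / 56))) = -73024 * sqrt(3) / 25245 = -5.01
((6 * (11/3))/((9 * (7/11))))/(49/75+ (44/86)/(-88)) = 1040600/175413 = 5.93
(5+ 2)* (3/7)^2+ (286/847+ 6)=587/77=7.62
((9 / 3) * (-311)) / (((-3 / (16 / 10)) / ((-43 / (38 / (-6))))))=3378.44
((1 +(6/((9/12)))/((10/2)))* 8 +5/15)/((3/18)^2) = 760.80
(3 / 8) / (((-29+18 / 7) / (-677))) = 14217 / 1480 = 9.61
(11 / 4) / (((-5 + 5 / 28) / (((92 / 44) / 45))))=-161 / 6075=-0.03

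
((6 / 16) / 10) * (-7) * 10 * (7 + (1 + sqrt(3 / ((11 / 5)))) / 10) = -1491 / 80 - 21 * sqrt(165) / 880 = -18.94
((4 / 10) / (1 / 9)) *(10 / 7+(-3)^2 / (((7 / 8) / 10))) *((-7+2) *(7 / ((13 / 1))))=-13140 / 13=-1010.77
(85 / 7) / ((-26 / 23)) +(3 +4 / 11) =-7.38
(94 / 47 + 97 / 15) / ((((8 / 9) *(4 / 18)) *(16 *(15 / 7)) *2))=8001 / 12800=0.63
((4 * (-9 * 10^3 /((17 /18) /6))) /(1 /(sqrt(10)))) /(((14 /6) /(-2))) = 23328000 * sqrt(10) /119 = 619912.72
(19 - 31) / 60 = -1 / 5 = -0.20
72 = 72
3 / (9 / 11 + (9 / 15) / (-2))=110 / 19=5.79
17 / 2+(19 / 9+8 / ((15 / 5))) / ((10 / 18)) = 17.10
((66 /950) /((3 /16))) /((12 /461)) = 20284 /1425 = 14.23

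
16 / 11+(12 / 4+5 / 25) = 256 / 55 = 4.65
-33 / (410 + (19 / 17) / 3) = -1683 / 20929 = -0.08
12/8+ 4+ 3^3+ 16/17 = 1137/34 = 33.44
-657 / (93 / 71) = -15549 / 31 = -501.58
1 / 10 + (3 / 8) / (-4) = 1 / 160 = 0.01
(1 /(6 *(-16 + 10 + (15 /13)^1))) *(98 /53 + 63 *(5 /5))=-6383 /2862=-2.23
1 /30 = 0.03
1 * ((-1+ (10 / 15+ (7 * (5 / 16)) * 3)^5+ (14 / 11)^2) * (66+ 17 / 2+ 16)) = 110185628389935407 / 61662560256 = 1786912.97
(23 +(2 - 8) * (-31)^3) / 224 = 178769 / 224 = 798.08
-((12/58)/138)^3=-1/296740963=-0.00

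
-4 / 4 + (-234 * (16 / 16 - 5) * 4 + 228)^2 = 15776783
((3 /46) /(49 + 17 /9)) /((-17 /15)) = -405 /358156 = -0.00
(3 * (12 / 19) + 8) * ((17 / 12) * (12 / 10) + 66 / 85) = 39574 / 1615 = 24.50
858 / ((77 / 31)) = 2418 / 7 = 345.43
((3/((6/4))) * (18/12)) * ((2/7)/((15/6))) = 12/35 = 0.34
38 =38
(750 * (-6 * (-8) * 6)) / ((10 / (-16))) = -345600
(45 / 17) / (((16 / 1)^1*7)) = 45 / 1904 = 0.02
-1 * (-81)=81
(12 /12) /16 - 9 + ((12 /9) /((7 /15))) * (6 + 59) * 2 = 362.49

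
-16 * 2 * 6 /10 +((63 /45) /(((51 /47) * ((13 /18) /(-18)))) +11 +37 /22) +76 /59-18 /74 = -1996920353 /53068730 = -37.63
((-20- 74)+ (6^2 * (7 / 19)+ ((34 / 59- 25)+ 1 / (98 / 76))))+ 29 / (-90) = -517631971 / 4943610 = -104.71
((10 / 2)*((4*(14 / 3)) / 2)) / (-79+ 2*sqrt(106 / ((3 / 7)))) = -2212 / 3151 - 56*sqrt(2226) / 9453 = -0.98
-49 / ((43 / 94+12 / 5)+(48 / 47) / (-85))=-78302 / 4547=-17.22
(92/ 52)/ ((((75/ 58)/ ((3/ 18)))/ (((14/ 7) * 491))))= 654994/ 2925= 223.93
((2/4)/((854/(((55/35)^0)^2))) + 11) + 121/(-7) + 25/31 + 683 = 35873399/52948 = 677.52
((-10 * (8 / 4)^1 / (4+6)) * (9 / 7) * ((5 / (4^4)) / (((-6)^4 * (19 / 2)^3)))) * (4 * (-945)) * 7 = 525 / 438976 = 0.00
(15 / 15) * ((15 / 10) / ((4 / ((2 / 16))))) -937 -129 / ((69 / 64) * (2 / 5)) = -1236.08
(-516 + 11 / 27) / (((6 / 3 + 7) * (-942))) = 13921 / 228906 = 0.06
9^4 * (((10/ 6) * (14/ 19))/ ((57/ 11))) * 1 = 561330/ 361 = 1554.93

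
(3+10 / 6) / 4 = 1.17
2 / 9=0.22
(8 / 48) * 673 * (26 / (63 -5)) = 8749 / 174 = 50.28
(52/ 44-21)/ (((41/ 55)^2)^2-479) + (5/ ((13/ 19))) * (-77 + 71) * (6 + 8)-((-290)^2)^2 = -201377795768492162985/ 28472103491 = -7072810613.80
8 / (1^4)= 8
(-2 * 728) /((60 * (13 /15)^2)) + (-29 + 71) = 9.69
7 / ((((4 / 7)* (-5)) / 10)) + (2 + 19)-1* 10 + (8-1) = -13 / 2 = -6.50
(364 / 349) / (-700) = -13 / 8725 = -0.00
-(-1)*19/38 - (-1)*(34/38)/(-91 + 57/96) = 53879/109934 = 0.49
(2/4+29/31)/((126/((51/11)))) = 1513/28644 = 0.05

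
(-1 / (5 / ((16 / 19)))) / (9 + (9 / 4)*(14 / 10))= -64 / 4617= -0.01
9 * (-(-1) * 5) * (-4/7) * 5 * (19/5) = -3420/7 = -488.57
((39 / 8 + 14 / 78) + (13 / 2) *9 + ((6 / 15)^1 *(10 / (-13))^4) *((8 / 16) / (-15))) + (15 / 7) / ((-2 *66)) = 1117782957 / 17593576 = 63.53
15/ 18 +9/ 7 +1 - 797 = -33343/ 42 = -793.88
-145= -145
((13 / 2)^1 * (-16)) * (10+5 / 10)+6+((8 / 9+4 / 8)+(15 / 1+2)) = -19217 / 18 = -1067.61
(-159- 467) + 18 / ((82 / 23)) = -25459 / 41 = -620.95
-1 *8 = -8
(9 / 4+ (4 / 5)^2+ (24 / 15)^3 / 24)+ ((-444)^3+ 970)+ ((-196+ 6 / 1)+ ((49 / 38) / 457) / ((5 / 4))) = -1140003238404947 / 13024500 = -87527600.94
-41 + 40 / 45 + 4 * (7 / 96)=-2867 / 72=-39.82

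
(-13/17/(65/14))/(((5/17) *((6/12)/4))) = -112/25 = -4.48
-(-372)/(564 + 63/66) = 2728/4143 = 0.66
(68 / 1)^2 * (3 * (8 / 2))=55488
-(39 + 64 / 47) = -1897 / 47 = -40.36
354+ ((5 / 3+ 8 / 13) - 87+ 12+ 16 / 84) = 25614 / 91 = 281.47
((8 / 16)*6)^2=9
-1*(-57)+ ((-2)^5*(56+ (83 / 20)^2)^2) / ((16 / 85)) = -14582461857 / 16000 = -911403.87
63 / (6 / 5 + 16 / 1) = 3.66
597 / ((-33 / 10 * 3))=-1990 / 33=-60.30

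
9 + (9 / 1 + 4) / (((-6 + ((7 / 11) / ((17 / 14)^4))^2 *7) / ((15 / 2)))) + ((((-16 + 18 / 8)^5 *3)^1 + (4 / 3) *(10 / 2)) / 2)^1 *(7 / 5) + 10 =-14452581189678511910663 / 14002803474302976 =-1032120.55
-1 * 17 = -17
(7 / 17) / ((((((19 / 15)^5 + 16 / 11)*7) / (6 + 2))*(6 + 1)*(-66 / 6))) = -6075000 / 4687063591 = -0.00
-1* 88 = -88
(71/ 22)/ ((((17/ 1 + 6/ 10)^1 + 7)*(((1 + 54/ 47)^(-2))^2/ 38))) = 701887404745/ 6602208393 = 106.31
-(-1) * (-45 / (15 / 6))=-18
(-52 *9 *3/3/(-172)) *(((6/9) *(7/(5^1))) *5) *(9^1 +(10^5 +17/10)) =273029211/215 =1269903.31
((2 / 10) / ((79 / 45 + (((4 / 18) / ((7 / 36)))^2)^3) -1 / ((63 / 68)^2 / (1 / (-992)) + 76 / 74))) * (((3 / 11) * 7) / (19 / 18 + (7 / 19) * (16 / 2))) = 69155466546606048 / 2889127515912677171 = 0.02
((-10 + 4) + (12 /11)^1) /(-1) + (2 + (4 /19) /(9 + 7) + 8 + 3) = 14983 /836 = 17.92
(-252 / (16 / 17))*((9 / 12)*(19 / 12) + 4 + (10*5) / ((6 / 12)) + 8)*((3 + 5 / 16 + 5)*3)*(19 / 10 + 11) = -99832173651 / 10240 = -9749235.71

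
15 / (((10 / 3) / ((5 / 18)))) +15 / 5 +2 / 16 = 35 / 8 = 4.38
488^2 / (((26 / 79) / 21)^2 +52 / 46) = 7537550874336 / 35787427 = 210620.08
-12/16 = -0.75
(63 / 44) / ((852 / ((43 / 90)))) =301 / 374880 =0.00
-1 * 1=-1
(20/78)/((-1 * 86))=-5/1677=-0.00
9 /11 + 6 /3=31 /11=2.82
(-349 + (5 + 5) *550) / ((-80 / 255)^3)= -683285301 / 4096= -166817.70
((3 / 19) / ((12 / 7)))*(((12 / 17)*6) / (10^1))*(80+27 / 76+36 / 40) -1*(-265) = 164575751 / 613700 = 268.17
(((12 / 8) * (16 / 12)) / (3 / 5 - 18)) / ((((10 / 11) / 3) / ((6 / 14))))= -33 / 203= -0.16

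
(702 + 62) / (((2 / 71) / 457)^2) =201086291519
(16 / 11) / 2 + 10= 10.73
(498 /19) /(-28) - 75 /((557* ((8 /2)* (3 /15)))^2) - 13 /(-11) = 1781809123 /7262308592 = 0.25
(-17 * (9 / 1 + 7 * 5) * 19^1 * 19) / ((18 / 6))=-270028 / 3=-90009.33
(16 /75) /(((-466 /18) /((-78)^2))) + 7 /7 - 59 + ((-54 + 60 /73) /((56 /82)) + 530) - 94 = 1488274671 /5953150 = 250.00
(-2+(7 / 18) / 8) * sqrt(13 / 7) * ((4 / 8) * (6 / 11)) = -281 * sqrt(91) / 3696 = -0.73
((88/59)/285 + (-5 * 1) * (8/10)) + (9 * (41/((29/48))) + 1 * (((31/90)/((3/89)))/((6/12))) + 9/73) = 200979733442/320376195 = 627.32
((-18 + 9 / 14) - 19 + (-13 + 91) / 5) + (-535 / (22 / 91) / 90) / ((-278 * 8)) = -639490661 / 30824640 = -20.75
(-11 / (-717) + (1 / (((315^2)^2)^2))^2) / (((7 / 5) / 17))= 585718865427351116891440825269927978519688 / 3144088754630882626393734226769805908203125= 0.19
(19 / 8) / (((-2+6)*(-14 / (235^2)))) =-1049275 / 448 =-2342.13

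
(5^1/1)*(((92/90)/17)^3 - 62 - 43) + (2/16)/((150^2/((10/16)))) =-60170368611967/114610464000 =-525.00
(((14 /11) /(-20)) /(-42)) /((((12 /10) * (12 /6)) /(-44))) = -1 /36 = -0.03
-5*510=-2550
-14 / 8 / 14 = -1 / 8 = -0.12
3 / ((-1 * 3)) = -1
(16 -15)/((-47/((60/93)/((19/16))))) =-320/27683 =-0.01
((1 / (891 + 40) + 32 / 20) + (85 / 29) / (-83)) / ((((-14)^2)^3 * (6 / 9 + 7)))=3289443 / 121275156301180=0.00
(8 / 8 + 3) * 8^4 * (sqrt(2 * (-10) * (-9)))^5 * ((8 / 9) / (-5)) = -566231040 * sqrt(5) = -1266131096.41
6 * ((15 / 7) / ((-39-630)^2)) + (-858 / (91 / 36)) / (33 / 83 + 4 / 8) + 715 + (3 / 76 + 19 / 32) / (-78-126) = 2166973035837997 / 6433210783104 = 336.84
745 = 745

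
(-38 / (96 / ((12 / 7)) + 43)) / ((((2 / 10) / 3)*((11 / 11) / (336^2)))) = -7150080 / 11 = -650007.27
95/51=1.86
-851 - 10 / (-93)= -79133 / 93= -850.89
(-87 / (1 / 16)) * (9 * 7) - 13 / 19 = -1666237 / 19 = -87696.68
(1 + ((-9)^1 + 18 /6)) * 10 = -50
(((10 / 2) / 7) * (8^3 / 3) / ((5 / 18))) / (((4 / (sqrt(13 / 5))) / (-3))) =-2304 * sqrt(65) / 35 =-530.73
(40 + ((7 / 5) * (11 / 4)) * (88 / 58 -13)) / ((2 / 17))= -41497 / 1160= -35.77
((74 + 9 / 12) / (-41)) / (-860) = 299 / 141040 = 0.00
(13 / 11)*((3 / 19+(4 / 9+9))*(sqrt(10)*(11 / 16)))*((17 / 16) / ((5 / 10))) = 181441*sqrt(10) / 10944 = 52.43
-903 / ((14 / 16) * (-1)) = 1032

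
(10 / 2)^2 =25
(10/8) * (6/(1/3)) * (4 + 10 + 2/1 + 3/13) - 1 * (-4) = 9599/26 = 369.19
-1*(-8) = 8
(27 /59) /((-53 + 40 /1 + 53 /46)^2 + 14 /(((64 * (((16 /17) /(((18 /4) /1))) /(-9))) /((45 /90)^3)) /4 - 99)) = 8022418308 /2458362512393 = 0.00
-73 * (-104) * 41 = 311272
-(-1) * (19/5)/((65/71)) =1349/325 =4.15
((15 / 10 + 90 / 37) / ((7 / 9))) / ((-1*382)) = -2619 / 197876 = -0.01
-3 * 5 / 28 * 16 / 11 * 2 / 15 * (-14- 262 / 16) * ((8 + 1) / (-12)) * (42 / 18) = -243 / 44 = -5.52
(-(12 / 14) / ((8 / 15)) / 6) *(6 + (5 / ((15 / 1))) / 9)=-815 / 504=-1.62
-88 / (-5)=88 / 5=17.60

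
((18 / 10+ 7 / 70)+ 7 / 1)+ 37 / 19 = 2061 / 190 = 10.85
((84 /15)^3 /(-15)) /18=-0.65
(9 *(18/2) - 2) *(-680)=-53720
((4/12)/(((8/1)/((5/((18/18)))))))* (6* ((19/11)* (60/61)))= 1425/671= 2.12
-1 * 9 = -9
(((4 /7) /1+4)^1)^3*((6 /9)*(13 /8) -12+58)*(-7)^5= -226795520 /3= -75598506.67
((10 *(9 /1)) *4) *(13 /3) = 1560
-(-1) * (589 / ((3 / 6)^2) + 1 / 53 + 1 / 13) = 1623350 / 689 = 2356.10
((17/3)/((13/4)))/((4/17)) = 289/39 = 7.41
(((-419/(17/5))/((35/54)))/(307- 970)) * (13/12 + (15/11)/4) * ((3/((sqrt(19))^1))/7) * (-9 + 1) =-2835792 * sqrt(19)/38475437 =-0.32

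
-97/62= -1.56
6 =6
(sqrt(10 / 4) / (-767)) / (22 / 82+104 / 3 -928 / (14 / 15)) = 861 * sqrt(10) / 1267085534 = 0.00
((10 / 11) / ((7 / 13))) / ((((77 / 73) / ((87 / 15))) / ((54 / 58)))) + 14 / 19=1056680 / 112651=9.38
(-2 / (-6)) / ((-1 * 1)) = -1 / 3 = -0.33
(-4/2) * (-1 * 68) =136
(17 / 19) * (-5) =-4.47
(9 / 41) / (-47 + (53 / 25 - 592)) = -225 / 652802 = -0.00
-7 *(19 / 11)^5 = -17332693 / 161051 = -107.62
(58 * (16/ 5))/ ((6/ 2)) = 928/ 15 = 61.87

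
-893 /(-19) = 47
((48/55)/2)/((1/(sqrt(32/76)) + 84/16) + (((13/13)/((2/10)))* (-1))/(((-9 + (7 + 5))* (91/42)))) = 290784/2632685 - 16224* sqrt(38)/2632685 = 0.07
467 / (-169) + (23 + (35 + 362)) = 70513 / 169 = 417.24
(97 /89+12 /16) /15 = 131 /1068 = 0.12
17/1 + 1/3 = 52/3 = 17.33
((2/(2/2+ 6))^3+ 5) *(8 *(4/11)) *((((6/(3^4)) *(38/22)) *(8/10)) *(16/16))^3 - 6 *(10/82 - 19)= 57387652442415908/506582313323625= 113.28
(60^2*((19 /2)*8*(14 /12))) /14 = 22800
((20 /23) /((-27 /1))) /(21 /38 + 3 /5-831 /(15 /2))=3800 /12937293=0.00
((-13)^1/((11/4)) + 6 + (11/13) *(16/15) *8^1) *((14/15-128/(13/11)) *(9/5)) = -381448484/232375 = -1641.52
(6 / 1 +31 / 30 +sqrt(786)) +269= sqrt(786) +8281 / 30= 304.07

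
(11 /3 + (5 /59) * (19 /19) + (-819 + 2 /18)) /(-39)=432838 /20709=20.90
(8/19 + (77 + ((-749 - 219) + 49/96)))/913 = -1623485/1665312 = -0.97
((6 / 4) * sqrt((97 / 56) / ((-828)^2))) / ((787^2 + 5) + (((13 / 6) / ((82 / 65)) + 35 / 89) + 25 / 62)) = 113119 * sqrt(1358) / 1082897621104936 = 0.00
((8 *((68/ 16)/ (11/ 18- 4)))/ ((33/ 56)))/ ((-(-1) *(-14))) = 816/ 671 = 1.22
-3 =-3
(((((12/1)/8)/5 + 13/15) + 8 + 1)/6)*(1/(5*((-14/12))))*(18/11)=-183/385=-0.48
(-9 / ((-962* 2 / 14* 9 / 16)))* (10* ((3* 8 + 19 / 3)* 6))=211.89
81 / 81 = 1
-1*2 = -2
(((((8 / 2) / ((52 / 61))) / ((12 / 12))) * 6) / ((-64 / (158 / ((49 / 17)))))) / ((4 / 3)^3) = -6635763 / 652288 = -10.17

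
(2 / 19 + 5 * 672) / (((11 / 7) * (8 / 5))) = 1117235 / 836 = 1336.41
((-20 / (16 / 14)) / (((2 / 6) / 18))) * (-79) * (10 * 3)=2239650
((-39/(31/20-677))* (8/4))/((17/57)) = 520/1343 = 0.39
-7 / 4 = -1.75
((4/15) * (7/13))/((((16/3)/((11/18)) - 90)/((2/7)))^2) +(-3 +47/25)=-1527337576/1363696425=-1.12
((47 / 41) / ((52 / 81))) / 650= 0.00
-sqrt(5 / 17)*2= -2*sqrt(85) / 17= -1.08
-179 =-179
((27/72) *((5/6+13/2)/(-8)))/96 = -11/3072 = -0.00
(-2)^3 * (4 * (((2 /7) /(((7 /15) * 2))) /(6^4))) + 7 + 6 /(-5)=38317 /6615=5.79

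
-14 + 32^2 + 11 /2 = 2031 /2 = 1015.50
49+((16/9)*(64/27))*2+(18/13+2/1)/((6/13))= 15737/243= 64.76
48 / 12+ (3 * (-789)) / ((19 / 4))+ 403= -1735 / 19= -91.32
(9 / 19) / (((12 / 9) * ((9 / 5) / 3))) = 0.59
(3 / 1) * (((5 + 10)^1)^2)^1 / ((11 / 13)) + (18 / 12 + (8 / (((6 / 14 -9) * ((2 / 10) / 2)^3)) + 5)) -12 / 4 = -132.11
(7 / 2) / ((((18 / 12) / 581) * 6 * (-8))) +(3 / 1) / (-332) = -337669 / 11952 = -28.25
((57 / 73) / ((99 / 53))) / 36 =1007 / 86724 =0.01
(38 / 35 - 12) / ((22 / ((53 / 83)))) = -10123 / 31955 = -0.32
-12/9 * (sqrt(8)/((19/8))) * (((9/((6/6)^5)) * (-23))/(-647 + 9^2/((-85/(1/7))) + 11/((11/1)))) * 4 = -10510080 * sqrt(2)/7304569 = -2.03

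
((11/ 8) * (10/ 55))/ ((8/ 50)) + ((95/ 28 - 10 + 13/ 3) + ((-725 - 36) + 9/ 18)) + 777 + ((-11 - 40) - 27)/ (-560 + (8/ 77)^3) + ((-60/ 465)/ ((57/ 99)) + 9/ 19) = 51157195431857/ 3162233406192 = 16.18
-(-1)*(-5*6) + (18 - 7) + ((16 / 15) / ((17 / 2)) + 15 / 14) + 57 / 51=-59567 / 3570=-16.69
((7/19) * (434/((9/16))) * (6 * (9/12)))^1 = 24304/19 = 1279.16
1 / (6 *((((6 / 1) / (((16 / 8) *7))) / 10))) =35 / 9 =3.89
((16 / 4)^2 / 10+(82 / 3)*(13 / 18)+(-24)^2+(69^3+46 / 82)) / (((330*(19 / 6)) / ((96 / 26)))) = 29145707216 / 25064325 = 1162.84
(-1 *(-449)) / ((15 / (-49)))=-22001 / 15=-1466.73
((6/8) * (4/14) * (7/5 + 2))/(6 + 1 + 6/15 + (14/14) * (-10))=-51/182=-0.28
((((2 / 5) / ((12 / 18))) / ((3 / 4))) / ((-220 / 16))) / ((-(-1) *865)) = -0.00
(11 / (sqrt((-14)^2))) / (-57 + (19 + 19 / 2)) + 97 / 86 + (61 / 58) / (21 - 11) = 11996107 / 9951060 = 1.21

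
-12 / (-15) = 0.80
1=1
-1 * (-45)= 45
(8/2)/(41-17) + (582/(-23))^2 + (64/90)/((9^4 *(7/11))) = 1400456746481/2186584470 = 640.48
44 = 44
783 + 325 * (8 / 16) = 1891 / 2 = 945.50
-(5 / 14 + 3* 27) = -1139 / 14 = -81.36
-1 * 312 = -312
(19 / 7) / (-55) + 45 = 17306 / 385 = 44.95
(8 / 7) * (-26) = -208 / 7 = -29.71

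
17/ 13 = 1.31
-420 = -420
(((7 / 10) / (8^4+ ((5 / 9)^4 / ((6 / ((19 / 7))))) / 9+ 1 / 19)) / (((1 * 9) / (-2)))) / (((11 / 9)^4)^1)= -240458983506 / 14129351183267375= -0.00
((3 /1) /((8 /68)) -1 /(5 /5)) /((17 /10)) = 245 /17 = 14.41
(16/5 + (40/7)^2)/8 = 4.48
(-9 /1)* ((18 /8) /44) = -81 /176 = -0.46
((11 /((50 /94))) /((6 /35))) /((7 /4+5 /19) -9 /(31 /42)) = -4263182 /359775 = -11.85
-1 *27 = -27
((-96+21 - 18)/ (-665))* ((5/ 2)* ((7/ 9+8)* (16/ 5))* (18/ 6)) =19592/ 665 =29.46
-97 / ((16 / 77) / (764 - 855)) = 679679 / 16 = 42479.94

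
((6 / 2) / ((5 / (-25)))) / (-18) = 5 / 6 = 0.83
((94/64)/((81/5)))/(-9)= -235/23328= -0.01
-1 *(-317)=317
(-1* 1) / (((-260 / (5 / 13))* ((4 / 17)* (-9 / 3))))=-17 / 8112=-0.00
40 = 40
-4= -4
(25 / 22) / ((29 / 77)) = 175 / 58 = 3.02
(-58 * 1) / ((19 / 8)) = -464 / 19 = -24.42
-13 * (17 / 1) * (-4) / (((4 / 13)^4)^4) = 147057070629482744861 / 1073741824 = 136957569634.06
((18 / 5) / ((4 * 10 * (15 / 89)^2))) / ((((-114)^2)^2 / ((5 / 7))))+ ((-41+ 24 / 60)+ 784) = 439450544038321 / 591136056000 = 743.40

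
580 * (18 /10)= 1044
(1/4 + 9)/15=37/60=0.62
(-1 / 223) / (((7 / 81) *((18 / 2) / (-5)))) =45 / 1561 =0.03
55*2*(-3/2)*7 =-1155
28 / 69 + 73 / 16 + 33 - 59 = -23219 / 1104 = -21.03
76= 76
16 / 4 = 4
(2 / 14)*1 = 1 / 7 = 0.14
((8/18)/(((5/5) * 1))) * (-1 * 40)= -160/9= -17.78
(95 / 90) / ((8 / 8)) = 19 / 18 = 1.06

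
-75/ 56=-1.34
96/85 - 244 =-242.87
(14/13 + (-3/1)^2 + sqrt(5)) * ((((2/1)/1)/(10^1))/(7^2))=sqrt(5)/245 + 131/3185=0.05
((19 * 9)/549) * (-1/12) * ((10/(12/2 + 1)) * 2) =-95/1281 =-0.07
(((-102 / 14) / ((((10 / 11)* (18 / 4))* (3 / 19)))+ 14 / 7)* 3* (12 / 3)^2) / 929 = -46768 / 97545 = -0.48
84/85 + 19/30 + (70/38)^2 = 923297/184110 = 5.01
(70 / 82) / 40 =0.02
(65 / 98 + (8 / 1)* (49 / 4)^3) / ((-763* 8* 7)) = -5765061 / 16749376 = -0.34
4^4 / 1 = 256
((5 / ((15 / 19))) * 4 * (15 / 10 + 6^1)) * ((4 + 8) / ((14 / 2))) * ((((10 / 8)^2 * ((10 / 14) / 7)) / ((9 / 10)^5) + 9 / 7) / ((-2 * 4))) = -427627015 / 6751269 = -63.34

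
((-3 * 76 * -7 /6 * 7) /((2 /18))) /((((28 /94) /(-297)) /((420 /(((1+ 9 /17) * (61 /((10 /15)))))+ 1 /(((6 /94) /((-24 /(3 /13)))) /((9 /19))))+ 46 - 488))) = 16043156842482 /793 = 20230967014.48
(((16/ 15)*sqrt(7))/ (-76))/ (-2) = 0.02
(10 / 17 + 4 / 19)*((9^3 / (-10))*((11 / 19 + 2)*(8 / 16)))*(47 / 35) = -30939489 / 306850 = -100.83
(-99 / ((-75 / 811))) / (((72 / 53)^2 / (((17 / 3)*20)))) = 426004513 / 6480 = 65741.44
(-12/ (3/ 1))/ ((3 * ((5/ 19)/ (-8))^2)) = -92416/ 75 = -1232.21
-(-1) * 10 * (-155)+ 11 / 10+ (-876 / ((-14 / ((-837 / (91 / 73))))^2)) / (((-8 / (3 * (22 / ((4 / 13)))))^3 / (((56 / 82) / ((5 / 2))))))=381967013985605847 / 36001280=10609817594.97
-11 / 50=-0.22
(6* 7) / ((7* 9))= 2 / 3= 0.67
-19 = -19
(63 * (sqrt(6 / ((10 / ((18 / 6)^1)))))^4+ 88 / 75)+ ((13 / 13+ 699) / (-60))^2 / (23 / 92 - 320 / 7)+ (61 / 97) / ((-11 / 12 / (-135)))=90130385581 / 305615475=294.91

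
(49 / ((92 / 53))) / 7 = 371 / 92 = 4.03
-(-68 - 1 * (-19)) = 49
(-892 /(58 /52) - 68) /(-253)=25164 /7337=3.43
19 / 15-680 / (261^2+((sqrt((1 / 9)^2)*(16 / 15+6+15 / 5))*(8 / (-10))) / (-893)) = 774022786201 / 615924545685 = 1.26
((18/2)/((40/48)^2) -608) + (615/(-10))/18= -179537/300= -598.46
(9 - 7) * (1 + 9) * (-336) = -6720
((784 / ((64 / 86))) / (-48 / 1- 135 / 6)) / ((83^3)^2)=-2107 / 46098592645029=-0.00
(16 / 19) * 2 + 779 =14833 / 19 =780.68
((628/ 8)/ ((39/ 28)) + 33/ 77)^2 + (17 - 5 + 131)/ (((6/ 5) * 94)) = 45202248437/ 14011452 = 3226.09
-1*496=-496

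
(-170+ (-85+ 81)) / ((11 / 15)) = -2610 / 11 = -237.27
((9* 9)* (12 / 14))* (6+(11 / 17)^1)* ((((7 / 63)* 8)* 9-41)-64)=-5327046 / 119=-44765.09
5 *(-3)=-15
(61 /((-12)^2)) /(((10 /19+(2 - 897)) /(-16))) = 1159 /152955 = 0.01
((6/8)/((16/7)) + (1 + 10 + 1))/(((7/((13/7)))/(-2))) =-10257/1568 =-6.54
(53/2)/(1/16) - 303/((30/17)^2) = 98011/300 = 326.70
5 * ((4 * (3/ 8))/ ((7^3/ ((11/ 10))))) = 33/ 1372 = 0.02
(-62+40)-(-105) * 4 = 398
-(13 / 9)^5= -371293 / 59049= -6.29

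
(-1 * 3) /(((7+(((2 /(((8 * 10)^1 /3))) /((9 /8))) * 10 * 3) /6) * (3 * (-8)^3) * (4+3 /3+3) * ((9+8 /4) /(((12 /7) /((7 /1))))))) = 9 /12142592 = 0.00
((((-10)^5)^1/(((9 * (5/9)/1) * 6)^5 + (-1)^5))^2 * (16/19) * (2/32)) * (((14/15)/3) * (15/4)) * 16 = 560000000000/33657927229800057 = 0.00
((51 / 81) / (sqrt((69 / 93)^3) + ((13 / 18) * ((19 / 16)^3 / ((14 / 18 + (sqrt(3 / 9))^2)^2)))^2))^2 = 0.16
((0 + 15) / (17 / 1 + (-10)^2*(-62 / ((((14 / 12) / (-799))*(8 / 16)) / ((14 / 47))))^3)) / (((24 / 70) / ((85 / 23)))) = 0.00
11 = 11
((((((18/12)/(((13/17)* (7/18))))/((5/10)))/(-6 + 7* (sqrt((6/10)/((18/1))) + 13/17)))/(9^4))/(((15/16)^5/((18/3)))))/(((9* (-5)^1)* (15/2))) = -41213231104* sqrt(30)/5684052126796875 - 53334769664/2652557659171875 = -0.00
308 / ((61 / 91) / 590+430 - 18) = 16536520 / 22120341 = 0.75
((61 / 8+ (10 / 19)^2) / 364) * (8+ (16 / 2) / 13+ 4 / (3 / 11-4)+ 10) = 106688175 / 280153328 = 0.38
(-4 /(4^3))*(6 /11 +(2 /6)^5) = -1469 /42768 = -0.03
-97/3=-32.33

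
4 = 4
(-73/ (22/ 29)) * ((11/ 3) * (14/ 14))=-2117/ 6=-352.83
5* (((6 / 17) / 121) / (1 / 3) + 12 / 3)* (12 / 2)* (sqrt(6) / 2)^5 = 556605* sqrt(6) / 4114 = 331.40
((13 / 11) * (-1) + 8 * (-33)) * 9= -26253 / 11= -2386.64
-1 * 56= -56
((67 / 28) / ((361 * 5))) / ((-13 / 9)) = -603 / 657020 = -0.00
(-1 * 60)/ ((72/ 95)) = -475/ 6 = -79.17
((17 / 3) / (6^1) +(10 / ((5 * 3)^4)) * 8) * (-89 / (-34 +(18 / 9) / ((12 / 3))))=1704973 / 678375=2.51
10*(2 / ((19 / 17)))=340 / 19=17.89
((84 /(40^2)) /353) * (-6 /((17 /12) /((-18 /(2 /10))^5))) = 22320522000 /6001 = 3719467.09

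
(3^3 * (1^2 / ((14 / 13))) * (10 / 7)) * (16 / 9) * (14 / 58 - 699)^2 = 1281164651520 / 41209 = 31089438.02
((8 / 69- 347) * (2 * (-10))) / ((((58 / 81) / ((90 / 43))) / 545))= 316983172500 / 28681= 11052026.52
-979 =-979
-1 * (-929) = 929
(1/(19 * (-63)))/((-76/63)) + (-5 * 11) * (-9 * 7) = 5003461/1444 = 3465.00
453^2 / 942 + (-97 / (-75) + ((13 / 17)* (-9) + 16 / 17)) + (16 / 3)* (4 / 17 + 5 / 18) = 778037149 / 3603150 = 215.93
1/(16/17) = 17/16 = 1.06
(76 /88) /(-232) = -19 /5104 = -0.00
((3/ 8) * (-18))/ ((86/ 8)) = -27/ 43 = -0.63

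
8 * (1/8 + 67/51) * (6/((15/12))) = 4696/85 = 55.25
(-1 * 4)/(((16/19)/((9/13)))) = -171/52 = -3.29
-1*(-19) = 19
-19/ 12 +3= 1.42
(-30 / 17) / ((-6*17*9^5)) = 5 / 17065161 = 0.00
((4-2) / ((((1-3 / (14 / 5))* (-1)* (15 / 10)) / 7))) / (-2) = -196 / 3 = -65.33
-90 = -90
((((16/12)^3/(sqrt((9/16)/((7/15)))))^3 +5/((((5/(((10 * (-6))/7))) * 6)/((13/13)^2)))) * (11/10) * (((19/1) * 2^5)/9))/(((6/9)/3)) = -3344/7 +196360536064 * sqrt(105)/597871125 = 2887.72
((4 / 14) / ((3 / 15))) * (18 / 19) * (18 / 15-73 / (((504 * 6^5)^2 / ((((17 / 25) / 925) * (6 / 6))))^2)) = 7967797377527842156606017751577837 / 4906097459311125031613890560000000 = 1.62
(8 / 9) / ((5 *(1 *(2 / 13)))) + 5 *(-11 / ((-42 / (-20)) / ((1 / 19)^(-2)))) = -9453.61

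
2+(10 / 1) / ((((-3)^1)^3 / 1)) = 44 / 27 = 1.63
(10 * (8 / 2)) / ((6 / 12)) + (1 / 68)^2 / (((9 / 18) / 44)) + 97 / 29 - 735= -10922725 / 16762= -651.64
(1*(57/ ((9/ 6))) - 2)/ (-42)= -6/ 7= -0.86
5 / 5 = 1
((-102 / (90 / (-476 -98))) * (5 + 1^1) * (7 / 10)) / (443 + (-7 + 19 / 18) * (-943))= 1229508 / 2721875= 0.45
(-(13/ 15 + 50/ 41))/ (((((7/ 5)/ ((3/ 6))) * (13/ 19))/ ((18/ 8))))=-73131/ 29848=-2.45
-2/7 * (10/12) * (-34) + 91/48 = 1119/112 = 9.99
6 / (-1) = -6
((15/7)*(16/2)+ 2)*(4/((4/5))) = 670/7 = 95.71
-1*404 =-404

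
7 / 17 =0.41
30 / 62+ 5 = 170 / 31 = 5.48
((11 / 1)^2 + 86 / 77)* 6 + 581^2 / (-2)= -25879361 / 154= -168047.80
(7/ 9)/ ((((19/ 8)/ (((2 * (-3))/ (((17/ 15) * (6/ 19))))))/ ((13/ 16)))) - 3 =-761/ 102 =-7.46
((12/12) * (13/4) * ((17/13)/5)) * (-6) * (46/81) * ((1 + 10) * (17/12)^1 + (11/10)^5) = -2016837823/40500000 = -49.80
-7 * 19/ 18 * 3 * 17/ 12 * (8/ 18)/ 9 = -2261/ 1458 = -1.55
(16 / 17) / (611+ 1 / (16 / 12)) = 64 / 41599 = 0.00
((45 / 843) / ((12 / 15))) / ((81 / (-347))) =-8675 / 30348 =-0.29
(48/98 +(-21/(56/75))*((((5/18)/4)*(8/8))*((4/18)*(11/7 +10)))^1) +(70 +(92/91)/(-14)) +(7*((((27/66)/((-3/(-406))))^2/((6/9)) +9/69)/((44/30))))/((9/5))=12256.61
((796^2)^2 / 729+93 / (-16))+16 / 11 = 70658584881113 / 128304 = 550712252.78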